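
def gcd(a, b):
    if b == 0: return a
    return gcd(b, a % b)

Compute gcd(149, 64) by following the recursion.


gcd(149, 64) = gcd(64, 21)
gcd(64, 21) = gcd(21, 1)
gcd(21, 1) = gcd(1, 0)
gcd(1, 0) = 1  (base case)

1


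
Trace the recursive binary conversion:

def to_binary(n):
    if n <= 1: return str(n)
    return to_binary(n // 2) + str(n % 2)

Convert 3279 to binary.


to_binary(3279) = to_binary(1639) + '1'
to_binary(1639) = to_binary(819) + '1'
to_binary(819) = to_binary(409) + '1'
to_binary(409) = to_binary(204) + '1'
to_binary(204) = to_binary(102) + '0'
to_binary(102) = to_binary(51) + '0'
to_binary(51) = to_binary(25) + '1'
to_binary(25) = to_binary(12) + '1'
to_binary(12) = to_binary(6) + '0'
to_binary(6) = to_binary(3) + '0'
to_binary(3) = to_binary(1) + '1'
to_binary(1) = '1'  (base case)
Concatenating: '1' + '1' + '0' + '0' + '1' + '1' + '0' + '0' + '1' + '1' + '1' + '1' = '110011001111'

110011001111


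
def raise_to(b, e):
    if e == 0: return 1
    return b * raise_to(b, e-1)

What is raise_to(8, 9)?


raise_to(8, 9)
= 8 * raise_to(8, 8)
= 8 * 8 * raise_to(8, 7)
= 8 * 8 * 8 * raise_to(8, 6)
= 8 * 8 * 8 * 8 * raise_to(8, 5)
= 8 * 8 * 8 * 8 * 8 * raise_to(8, 4)
= 8 * 8 * 8 * 8 * 8 * 8 * raise_to(8, 3)
= 8 * 8 * 8 * 8 * 8 * 8 * 8 * raise_to(8, 2)
= 8 * 8 * 8 * 8 * 8 * 8 * 8 * 8 * raise_to(8, 1)
= 8 * 8 * 8 * 8 * 8 * 8 * 8 * 8 * 8 * raise_to(8, 0)
= 8 * 8 * 8 * 8 * 8 * 8 * 8 * 8 * 8 * 1
= 134217728

134217728


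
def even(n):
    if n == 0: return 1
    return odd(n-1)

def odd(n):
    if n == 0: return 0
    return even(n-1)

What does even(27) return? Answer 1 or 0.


even(27) = odd(26)
odd(26) = even(25)
even(25) = odd(24)
odd(24) = even(23)
even(23) = odd(22)
odd(22) = even(21)
even(21) = odd(20)
odd(20) = even(19)
even(19) = odd(18)
odd(18) = even(17)
even(17) = odd(16)
odd(16) = even(15)
even(15) = odd(14)
odd(14) = even(13)
even(13) = odd(12)
odd(12) = even(11)
even(11) = odd(10)
odd(10) = even(9)
even(9) = odd(8)
odd(8) = even(7)
even(7) = odd(6)
odd(6) = even(5)
even(5) = odd(4)
odd(4) = even(3)
even(3) = odd(2)
odd(2) = even(1)
even(1) = odd(0)
odd(0) = 0  (base case)
Result: 0

0


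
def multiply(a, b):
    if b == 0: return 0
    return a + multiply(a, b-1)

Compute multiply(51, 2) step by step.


multiply(51, 2) = 51 + multiply(51, 1)
multiply(51, 1) = 51 + multiply(51, 0)
multiply(51, 0) = 0  (base case)
Total: 51 + 51 + 0 = 102

102


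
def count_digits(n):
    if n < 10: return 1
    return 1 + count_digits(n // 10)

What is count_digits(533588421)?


count_digits(533588421) = 1 + count_digits(53358842)
count_digits(53358842) = 1 + count_digits(5335884)
count_digits(5335884) = 1 + count_digits(533588)
count_digits(533588) = 1 + count_digits(53358)
count_digits(53358) = 1 + count_digits(5335)
count_digits(5335) = 1 + count_digits(533)
count_digits(533) = 1 + count_digits(53)
count_digits(53) = 1 + count_digits(5)
count_digits(5) = 1  (base case: 5 < 10)
Unwinding: 1 + 1 + 1 + 1 + 1 + 1 + 1 + 1 + 1 = 9

9


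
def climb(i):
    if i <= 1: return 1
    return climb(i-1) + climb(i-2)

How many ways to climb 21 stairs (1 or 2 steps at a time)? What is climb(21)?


Building up from base cases:
climb(0) = 1
climb(1) = 1
climb(2) = climb(1) + climb(0) = 1 + 1 = 2
climb(3) = climb(2) + climb(1) = 2 + 1 = 3
climb(4) = climb(3) + climb(2) = 3 + 2 = 5
climb(5) = climb(4) + climb(3) = 5 + 3 = 8
climb(6) = climb(5) + climb(4) = 8 + 5 = 13
climb(7) = climb(6) + climb(5) = 13 + 8 = 21
climb(8) = climb(7) + climb(6) = 21 + 13 = 34
climb(9) = climb(8) + climb(7) = 34 + 21 = 55
climb(10) = climb(9) + climb(8) = 55 + 34 = 89
climb(11) = climb(10) + climb(9) = 89 + 55 = 144
climb(12) = climb(11) + climb(10) = 144 + 89 = 233
climb(13) = climb(12) + climb(11) = 233 + 144 = 377
climb(14) = climb(13) + climb(12) = 377 + 233 = 610
climb(15) = climb(14) + climb(13) = 610 + 377 = 987
climb(16) = climb(15) + climb(14) = 987 + 610 = 1597
climb(17) = climb(16) + climb(15) = 1597 + 987 = 2584
climb(18) = climb(17) + climb(16) = 2584 + 1597 = 4181
climb(19) = climb(18) + climb(17) = 4181 + 2584 = 6765
climb(20) = climb(19) + climb(18) = 6765 + 4181 = 10946
climb(21) = climb(20) + climb(19) = 10946 + 6765 = 17711

17711


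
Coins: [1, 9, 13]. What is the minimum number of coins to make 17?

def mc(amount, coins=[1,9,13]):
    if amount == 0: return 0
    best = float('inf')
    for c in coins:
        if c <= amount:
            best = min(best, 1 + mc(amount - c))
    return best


Building up with DP:
mc(0) = 0
mc(1) = min(1+mc(0)=1+0=1) = 1
mc(2) = min(1+mc(1)=1+1=2) = 2
mc(3) = min(1+mc(2)=1+2=3) = 3
mc(4) = min(1+mc(3)=1+3=4) = 4
mc(5) = min(1+mc(4)=1+4=5) = 5
mc(6) = min(1+mc(5)=1+5=6) = 6
mc(7) = min(1+mc(6)=1+6=7) = 7
mc(8) = min(1+mc(7)=1+7=8) = 8
mc(9) = min(1+mc(8)=1+8=9, 1+mc(0)=1+0=1) = 1
mc(10) = min(1+mc(9)=1+1=2, 1+mc(1)=1+1=2) = 2
mc(11) = min(1+mc(10)=1+2=3, 1+mc(2)=1+2=3) = 3
mc(12) = min(1+mc(11)=1+3=4, 1+mc(3)=1+3=4) = 4
mc(13) = min(1+mc(12)=1+4=5, 1+mc(4)=1+4=5, 1+mc(0)=1+0=1) = 1
mc(14) = min(1+mc(13)=1+1=2, 1+mc(5)=1+5=6, 1+mc(1)=1+1=2) = 2
mc(15) = min(1+mc(14)=1+2=3, 1+mc(6)=1+6=7, 1+mc(2)=1+2=3) = 3
mc(16) = min(1+mc(15)=1+3=4, 1+mc(7)=1+7=8, 1+mc(3)=1+3=4) = 4
mc(17) = min(1+mc(16)=1+4=5, 1+mc(8)=1+8=9, 1+mc(4)=1+4=5) = 5

5


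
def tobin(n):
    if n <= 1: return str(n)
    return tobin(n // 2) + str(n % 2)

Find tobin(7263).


tobin(7263) = tobin(3631) + '1'
tobin(3631) = tobin(1815) + '1'
tobin(1815) = tobin(907) + '1'
tobin(907) = tobin(453) + '1'
tobin(453) = tobin(226) + '1'
tobin(226) = tobin(113) + '0'
tobin(113) = tobin(56) + '1'
tobin(56) = tobin(28) + '0'
tobin(28) = tobin(14) + '0'
tobin(14) = tobin(7) + '0'
tobin(7) = tobin(3) + '1'
tobin(3) = tobin(1) + '1'
tobin(1) = '1'  (base case)
Concatenating: '1' + '1' + '1' + '0' + '0' + '0' + '1' + '0' + '1' + '1' + '1' + '1' + '1' = '1110001011111'

1110001011111


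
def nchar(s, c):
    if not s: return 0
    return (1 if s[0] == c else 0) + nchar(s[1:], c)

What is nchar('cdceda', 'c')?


s[0]='c' == 'c' -> 1
s[0]='d' != 'c' -> 0
s[0]='c' == 'c' -> 1
s[0]='e' != 'c' -> 0
s[0]='d' != 'c' -> 0
s[0]='a' != 'c' -> 0
Sum: 1 + 0 + 1 + 0 + 0 + 0 = 2

2


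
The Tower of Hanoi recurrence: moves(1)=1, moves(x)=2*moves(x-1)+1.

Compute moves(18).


moves(18) = 2 * moves(17) + 1
moves(17) = 2 * moves(16) + 1
moves(16) = 2 * moves(15) + 1
moves(15) = 2 * moves(14) + 1
moves(14) = 2 * moves(13) + 1
moves(13) = 2 * moves(12) + 1
moves(12) = 2 * moves(11) + 1
moves(11) = 2 * moves(10) + 1
moves(10) = 2 * moves(9) + 1
moves(9) = 2 * moves(8) + 1
moves(8) = 2 * moves(7) + 1
moves(7) = 2 * moves(6) + 1
moves(6) = 2 * moves(5) + 1
moves(5) = 2 * moves(4) + 1
moves(4) = 2 * moves(3) + 1
moves(3) = 2 * moves(2) + 1
moves(2) = 2 * moves(1) + 1
moves(1) = 1  (base case)
moves(2) = 2 * 1 + 1 = 3
moves(3) = 2 * 3 + 1 = 7
moves(4) = 2 * 7 + 1 = 15
moves(5) = 2 * 15 + 1 = 31
moves(6) = 2 * 31 + 1 = 63
moves(7) = 2 * 63 + 1 = 127
moves(8) = 2 * 127 + 1 = 255
moves(9) = 2 * 255 + 1 = 511
moves(10) = 2 * 511 + 1 = 1023
moves(11) = 2 * 1023 + 1 = 2047
moves(12) = 2 * 2047 + 1 = 4095
moves(13) = 2 * 4095 + 1 = 8191
moves(14) = 2 * 8191 + 1 = 16383
moves(15) = 2 * 16383 + 1 = 32767
moves(16) = 2 * 32767 + 1 = 65535
moves(17) = 2 * 65535 + 1 = 131071
moves(18) = 2 * 131071 + 1 = 262143

262143


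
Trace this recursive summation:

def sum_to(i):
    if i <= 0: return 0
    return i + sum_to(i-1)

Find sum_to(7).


sum_to(7)
= 7 + 6 + 5 + 4 + 3 + 2 + 1 + sum_to(0)
= 7 + 6 + 5 + 4 + 3 + 2 + 1 + 0
= 28

28


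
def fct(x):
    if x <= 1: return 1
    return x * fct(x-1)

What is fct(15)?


fct(15)
= 15 * fct(14)
= 15 * 14 * fct(13)
= 15 * 14 * 13 * fct(12)
= 15 * 14 * 13 * 12 * fct(11)
= 15 * 14 * 13 * 12 * 11 * fct(10)
= 15 * 14 * 13 * 12 * 11 * 10 * fct(9)
= 15 * 14 * 13 * 12 * 11 * 10 * 9 * fct(8)
= 15 * 14 * 13 * 12 * 11 * 10 * 9 * 8 * fct(7)
= 15 * 14 * 13 * 12 * 11 * 10 * 9 * 8 * 7 * fct(6)
= 15 * 14 * 13 * 12 * 11 * 10 * 9 * 8 * 7 * 6 * fct(5)
= 15 * 14 * 13 * 12 * 11 * 10 * 9 * 8 * 7 * 6 * 5 * fct(4)
= 15 * 14 * 13 * 12 * 11 * 10 * 9 * 8 * 7 * 6 * 5 * 4 * fct(3)
= 15 * 14 * 13 * 12 * 11 * 10 * 9 * 8 * 7 * 6 * 5 * 4 * 3 * fct(2)
= 15 * 14 * 13 * 12 * 11 * 10 * 9 * 8 * 7 * 6 * 5 * 4 * 3 * 2 * fct(1)
= 15 * 14 * 13 * 12 * 11 * 10 * 9 * 8 * 7 * 6 * 5 * 4 * 3 * 2 * 1
= 1307674368000

1307674368000


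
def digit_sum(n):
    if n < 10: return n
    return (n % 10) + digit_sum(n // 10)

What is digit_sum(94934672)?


digit_sum(94934672) = 2 + digit_sum(9493467)
digit_sum(9493467) = 7 + digit_sum(949346)
digit_sum(949346) = 6 + digit_sum(94934)
digit_sum(94934) = 4 + digit_sum(9493)
digit_sum(9493) = 3 + digit_sum(949)
digit_sum(949) = 9 + digit_sum(94)
digit_sum(94) = 4 + digit_sum(9)
digit_sum(9) = 9  (base case)
Total: 2 + 7 + 6 + 4 + 3 + 9 + 4 + 9 = 44

44


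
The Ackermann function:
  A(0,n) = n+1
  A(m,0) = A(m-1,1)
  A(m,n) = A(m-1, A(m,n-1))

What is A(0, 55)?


A(0, 55) = 56
Result: A(0, 55) = 56

56


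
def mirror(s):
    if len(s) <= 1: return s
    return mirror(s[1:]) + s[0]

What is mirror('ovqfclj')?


mirror('ovqfclj') = mirror('vqfclj') + 'o'
mirror('vqfclj') = mirror('qfclj') + 'v'
mirror('qfclj') = mirror('fclj') + 'q'
mirror('fclj') = mirror('clj') + 'f'
mirror('clj') = mirror('lj') + 'c'
mirror('lj') = mirror('j') + 'l'
mirror('j') = 'j'  (base case)
Concatenating: 'j' + 'l' + 'c' + 'f' + 'q' + 'v' + 'o' = 'jlcfqvo'

jlcfqvo


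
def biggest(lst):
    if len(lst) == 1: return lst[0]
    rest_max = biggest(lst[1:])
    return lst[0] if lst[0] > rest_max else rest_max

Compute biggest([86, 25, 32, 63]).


biggest([86, 25, 32, 63]): compare 86 with biggest([25, 32, 63])
biggest([25, 32, 63]): compare 25 with biggest([32, 63])
biggest([32, 63]): compare 32 with biggest([63])
biggest([63]) = 63  (base case)
Compare 32 with 63 -> 63
Compare 25 with 63 -> 63
Compare 86 with 63 -> 86

86


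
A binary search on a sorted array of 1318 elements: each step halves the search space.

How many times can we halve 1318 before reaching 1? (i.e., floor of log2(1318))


1318 / 2 = 659
659 / 2 = 329
329 / 2 = 164
164 / 2 = 82
82 / 2 = 41
41 / 2 = 20
20 / 2 = 10
10 / 2 = 5
5 / 2 = 2
2 / 2 = 1
Reached 1 after 10 halvings

10


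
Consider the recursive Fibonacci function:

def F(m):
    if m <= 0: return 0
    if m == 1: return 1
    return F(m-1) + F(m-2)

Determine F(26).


Computing F(26) bottom-up:
F(0) = 0
F(1) = 1
F(2) = F(1) + F(0) = 1 + 0 = 1
F(3) = F(2) + F(1) = 1 + 1 = 2
F(4) = F(3) + F(2) = 2 + 1 = 3
F(5) = F(4) + F(3) = 3 + 2 = 5
F(6) = F(5) + F(4) = 5 + 3 = 8
F(7) = F(6) + F(5) = 8 + 5 = 13
F(8) = F(7) + F(6) = 13 + 8 = 21
F(9) = F(8) + F(7) = 21 + 13 = 34
F(10) = F(9) + F(8) = 34 + 21 = 55
F(11) = F(10) + F(9) = 55 + 34 = 89
F(12) = F(11) + F(10) = 89 + 55 = 144
F(13) = F(12) + F(11) = 144 + 89 = 233
F(14) = F(13) + F(12) = 233 + 144 = 377
F(15) = F(14) + F(13) = 377 + 233 = 610
F(16) = F(15) + F(14) = 610 + 377 = 987
F(17) = F(16) + F(15) = 987 + 610 = 1597
F(18) = F(17) + F(16) = 1597 + 987 = 2584
F(19) = F(18) + F(17) = 2584 + 1597 = 4181
F(20) = F(19) + F(18) = 4181 + 2584 = 6765
F(21) = F(20) + F(19) = 6765 + 4181 = 10946
F(22) = F(21) + F(20) = 10946 + 6765 = 17711
F(23) = F(22) + F(21) = 17711 + 10946 = 28657
F(24) = F(23) + F(22) = 28657 + 17711 = 46368
F(25) = F(24) + F(23) = 46368 + 28657 = 75025
F(26) = F(25) + F(24) = 75025 + 46368 = 121393

121393


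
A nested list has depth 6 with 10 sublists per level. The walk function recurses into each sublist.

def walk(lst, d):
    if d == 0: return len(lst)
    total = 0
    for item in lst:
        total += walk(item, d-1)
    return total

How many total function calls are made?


At depth 0 (root): 1 call
At depth 1: each of 1 parents calls walk on 10 children = 10 calls
At depth 2: each of 10 parents calls walk on 10 children = 100 calls
At depth 3: each of 100 parents calls walk on 10 children = 1000 calls
At depth 4: each of 1000 parents calls walk on 10 children = 10000 calls
At depth 5: each of 10000 parents calls walk on 10 children = 100000 calls
At depth 6: each of 100000 parents calls walk on 10 children = 1000000 calls
Total: 1 + 10 + 100 + 1000 + 10000 + 100000 + 1000000 = 1111111

1111111


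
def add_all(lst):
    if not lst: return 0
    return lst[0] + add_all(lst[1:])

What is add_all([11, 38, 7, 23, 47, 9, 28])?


add_all([11, 38, 7, 23, 47, 9, 28]) = 11 + add_all([38, 7, 23, 47, 9, 28])
add_all([38, 7, 23, 47, 9, 28]) = 38 + add_all([7, 23, 47, 9, 28])
add_all([7, 23, 47, 9, 28]) = 7 + add_all([23, 47, 9, 28])
add_all([23, 47, 9, 28]) = 23 + add_all([47, 9, 28])
add_all([47, 9, 28]) = 47 + add_all([9, 28])
add_all([9, 28]) = 9 + add_all([28])
add_all([28]) = 28 + add_all([])
add_all([]) = 0  (base case)
Total: 11 + 38 + 7 + 23 + 47 + 9 + 28 + 0 = 163

163


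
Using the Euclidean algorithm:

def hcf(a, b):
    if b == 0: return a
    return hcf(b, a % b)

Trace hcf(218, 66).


hcf(218, 66) = hcf(66, 20)
hcf(66, 20) = hcf(20, 6)
hcf(20, 6) = hcf(6, 2)
hcf(6, 2) = hcf(2, 0)
hcf(2, 0) = 2  (base case)

2


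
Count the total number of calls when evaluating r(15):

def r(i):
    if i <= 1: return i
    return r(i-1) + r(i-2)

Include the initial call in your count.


Let C(n) = total calls for r(n)
C(0) = 1, C(1) = 1
C(2) = 1 + C(1) + C(0) = 1 + 1 + 1 = 3
C(3) = 1 + C(2) + C(1) = 1 + 3 + 1 = 5
C(4) = 1 + C(3) + C(2) = 1 + 5 + 3 = 9
C(5) = 1 + C(4) + C(3) = 1 + 9 + 5 = 15
C(6) = 1 + C(5) + C(4) = 1 + 15 + 9 = 25
C(7) = 1 + C(6) + C(5) = 1 + 25 + 15 = 41
C(8) = 1 + C(7) + C(6) = 1 + 41 + 25 = 67
C(9) = 1 + C(8) + C(7) = 1 + 67 + 41 = 109
C(10) = 1 + C(9) + C(8) = 1 + 109 + 67 = 177
C(11) = 1 + C(10) + C(9) = 1 + 177 + 109 = 287
C(12) = 1 + C(11) + C(10) = 1 + 287 + 177 = 465
C(13) = 1 + C(12) + C(11) = 1 + 465 + 287 = 753
C(14) = 1 + C(13) + C(12) = 1 + 753 + 465 = 1219
C(15) = 1 + C(14) + C(13) = 1 + 1219 + 753 = 1973

1973


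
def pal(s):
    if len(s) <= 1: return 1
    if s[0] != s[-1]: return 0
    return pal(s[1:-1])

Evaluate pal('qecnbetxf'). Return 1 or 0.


pal('qecnbetxf'): s[0]='q' != s[-1]='f' -> return 0
Result: 0 (not a palindrome)

0


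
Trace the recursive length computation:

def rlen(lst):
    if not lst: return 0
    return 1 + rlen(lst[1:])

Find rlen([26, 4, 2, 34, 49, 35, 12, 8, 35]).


rlen([26, 4, 2, 34, 49, 35, 12, 8, 35]) = 1 + rlen([4, 2, 34, 49, 35, 12, 8, 35])
rlen([4, 2, 34, 49, 35, 12, 8, 35]) = 1 + rlen([2, 34, 49, 35, 12, 8, 35])
rlen([2, 34, 49, 35, 12, 8, 35]) = 1 + rlen([34, 49, 35, 12, 8, 35])
rlen([34, 49, 35, 12, 8, 35]) = 1 + rlen([49, 35, 12, 8, 35])
rlen([49, 35, 12, 8, 35]) = 1 + rlen([35, 12, 8, 35])
rlen([35, 12, 8, 35]) = 1 + rlen([12, 8, 35])
rlen([12, 8, 35]) = 1 + rlen([8, 35])
rlen([8, 35]) = 1 + rlen([35])
rlen([35]) = 1 + rlen([])
rlen([]) = 0  (base case)
Unwinding: 1 + 1 + 1 + 1 + 1 + 1 + 1 + 1 + 1 + 0 = 9

9


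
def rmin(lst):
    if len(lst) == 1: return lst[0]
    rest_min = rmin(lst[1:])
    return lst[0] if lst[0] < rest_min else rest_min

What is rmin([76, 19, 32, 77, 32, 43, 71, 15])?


rmin([76, 19, 32, 77, 32, 43, 71, 15]): compare 76 with rmin([19, 32, 77, 32, 43, 71, 15])
rmin([19, 32, 77, 32, 43, 71, 15]): compare 19 with rmin([32, 77, 32, 43, 71, 15])
rmin([32, 77, 32, 43, 71, 15]): compare 32 with rmin([77, 32, 43, 71, 15])
rmin([77, 32, 43, 71, 15]): compare 77 with rmin([32, 43, 71, 15])
rmin([32, 43, 71, 15]): compare 32 with rmin([43, 71, 15])
rmin([43, 71, 15]): compare 43 with rmin([71, 15])
rmin([71, 15]): compare 71 with rmin([15])
rmin([15]) = 15  (base case)
Compare 71 with 15 -> 15
Compare 43 with 15 -> 15
Compare 32 with 15 -> 15
Compare 77 with 15 -> 15
Compare 32 with 15 -> 15
Compare 19 with 15 -> 15
Compare 76 with 15 -> 15

15


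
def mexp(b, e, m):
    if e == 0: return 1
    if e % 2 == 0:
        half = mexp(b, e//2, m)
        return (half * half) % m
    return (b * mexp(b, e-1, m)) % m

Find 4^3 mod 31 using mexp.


mexp(4, 3, 31): e is odd, compute mexp(4, 2, 31)
  mexp(4, 2, 31): e is even, compute mexp(4, 1, 31)
    mexp(4, 1, 31): e is odd, compute mexp(4, 0, 31)
      mexp(4, 0, 31) = 1
    (4 * 1) % 31 = 4
  half=4, (4*4) % 31 = 16
(4 * 16) % 31 = 2

2


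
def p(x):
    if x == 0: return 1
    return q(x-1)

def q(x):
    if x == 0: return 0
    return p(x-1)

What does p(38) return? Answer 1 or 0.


p(38) = q(37)
q(37) = p(36)
p(36) = q(35)
q(35) = p(34)
p(34) = q(33)
q(33) = p(32)
p(32) = q(31)
q(31) = p(30)
p(30) = q(29)
q(29) = p(28)
p(28) = q(27)
q(27) = p(26)
p(26) = q(25)
q(25) = p(24)
p(24) = q(23)
q(23) = p(22)
p(22) = q(21)
q(21) = p(20)
p(20) = q(19)
q(19) = p(18)
p(18) = q(17)
q(17) = p(16)
p(16) = q(15)
q(15) = p(14)
p(14) = q(13)
q(13) = p(12)
p(12) = q(11)
q(11) = p(10)
p(10) = q(9)
q(9) = p(8)
p(8) = q(7)
q(7) = p(6)
p(6) = q(5)
q(5) = p(4)
p(4) = q(3)
q(3) = p(2)
p(2) = q(1)
q(1) = p(0)
p(0) = 1  (base case)
Result: 1

1


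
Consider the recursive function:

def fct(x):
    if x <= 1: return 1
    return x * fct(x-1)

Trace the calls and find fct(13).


fct(13)
= 13 * fct(12)
= 13 * 12 * fct(11)
= 13 * 12 * 11 * fct(10)
= 13 * 12 * 11 * 10 * fct(9)
= 13 * 12 * 11 * 10 * 9 * fct(8)
= 13 * 12 * 11 * 10 * 9 * 8 * fct(7)
= 13 * 12 * 11 * 10 * 9 * 8 * 7 * fct(6)
= 13 * 12 * 11 * 10 * 9 * 8 * 7 * 6 * fct(5)
= 13 * 12 * 11 * 10 * 9 * 8 * 7 * 6 * 5 * fct(4)
= 13 * 12 * 11 * 10 * 9 * 8 * 7 * 6 * 5 * 4 * fct(3)
= 13 * 12 * 11 * 10 * 9 * 8 * 7 * 6 * 5 * 4 * 3 * fct(2)
= 13 * 12 * 11 * 10 * 9 * 8 * 7 * 6 * 5 * 4 * 3 * 2 * fct(1)
= 13 * 12 * 11 * 10 * 9 * 8 * 7 * 6 * 5 * 4 * 3 * 2 * 1
= 6227020800

6227020800


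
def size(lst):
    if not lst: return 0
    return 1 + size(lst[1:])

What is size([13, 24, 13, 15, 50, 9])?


size([13, 24, 13, 15, 50, 9]) = 1 + size([24, 13, 15, 50, 9])
size([24, 13, 15, 50, 9]) = 1 + size([13, 15, 50, 9])
size([13, 15, 50, 9]) = 1 + size([15, 50, 9])
size([15, 50, 9]) = 1 + size([50, 9])
size([50, 9]) = 1 + size([9])
size([9]) = 1 + size([])
size([]) = 0  (base case)
Unwinding: 1 + 1 + 1 + 1 + 1 + 1 + 0 = 6

6


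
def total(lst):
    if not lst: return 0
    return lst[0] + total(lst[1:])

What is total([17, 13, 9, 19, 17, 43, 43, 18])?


total([17, 13, 9, 19, 17, 43, 43, 18]) = 17 + total([13, 9, 19, 17, 43, 43, 18])
total([13, 9, 19, 17, 43, 43, 18]) = 13 + total([9, 19, 17, 43, 43, 18])
total([9, 19, 17, 43, 43, 18]) = 9 + total([19, 17, 43, 43, 18])
total([19, 17, 43, 43, 18]) = 19 + total([17, 43, 43, 18])
total([17, 43, 43, 18]) = 17 + total([43, 43, 18])
total([43, 43, 18]) = 43 + total([43, 18])
total([43, 18]) = 43 + total([18])
total([18]) = 18 + total([])
total([]) = 0  (base case)
Total: 17 + 13 + 9 + 19 + 17 + 43 + 43 + 18 + 0 = 179

179


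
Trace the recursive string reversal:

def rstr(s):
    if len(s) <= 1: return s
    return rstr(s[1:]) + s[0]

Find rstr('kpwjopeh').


rstr('kpwjopeh') = rstr('pwjopeh') + 'k'
rstr('pwjopeh') = rstr('wjopeh') + 'p'
rstr('wjopeh') = rstr('jopeh') + 'w'
rstr('jopeh') = rstr('opeh') + 'j'
rstr('opeh') = rstr('peh') + 'o'
rstr('peh') = rstr('eh') + 'p'
rstr('eh') = rstr('h') + 'e'
rstr('h') = 'h'  (base case)
Concatenating: 'h' + 'e' + 'p' + 'o' + 'j' + 'w' + 'p' + 'k' = 'hepojwpk'

hepojwpk


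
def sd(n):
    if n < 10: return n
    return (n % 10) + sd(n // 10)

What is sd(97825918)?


sd(97825918) = 8 + sd(9782591)
sd(9782591) = 1 + sd(978259)
sd(978259) = 9 + sd(97825)
sd(97825) = 5 + sd(9782)
sd(9782) = 2 + sd(978)
sd(978) = 8 + sd(97)
sd(97) = 7 + sd(9)
sd(9) = 9  (base case)
Total: 8 + 1 + 9 + 5 + 2 + 8 + 7 + 9 = 49

49


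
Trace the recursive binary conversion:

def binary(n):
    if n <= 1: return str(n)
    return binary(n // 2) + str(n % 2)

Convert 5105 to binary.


binary(5105) = binary(2552) + '1'
binary(2552) = binary(1276) + '0'
binary(1276) = binary(638) + '0'
binary(638) = binary(319) + '0'
binary(319) = binary(159) + '1'
binary(159) = binary(79) + '1'
binary(79) = binary(39) + '1'
binary(39) = binary(19) + '1'
binary(19) = binary(9) + '1'
binary(9) = binary(4) + '1'
binary(4) = binary(2) + '0'
binary(2) = binary(1) + '0'
binary(1) = '1'  (base case)
Concatenating: '1' + '0' + '0' + '1' + '1' + '1' + '1' + '1' + '1' + '0' + '0' + '0' + '1' = '1001111110001'

1001111110001


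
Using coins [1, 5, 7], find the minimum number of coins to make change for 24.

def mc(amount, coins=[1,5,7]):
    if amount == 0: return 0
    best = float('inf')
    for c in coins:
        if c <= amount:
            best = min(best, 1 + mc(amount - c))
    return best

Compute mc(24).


Building up with DP:
mc(0) = 0
mc(1) = min(1+mc(0)=1+0=1) = 1
mc(2) = min(1+mc(1)=1+1=2) = 2
mc(3) = min(1+mc(2)=1+2=3) = 3
mc(4) = min(1+mc(3)=1+3=4) = 4
mc(5) = min(1+mc(4)=1+4=5, 1+mc(0)=1+0=1) = 1
mc(6) = min(1+mc(5)=1+1=2, 1+mc(1)=1+1=2) = 2
mc(7) = min(1+mc(6)=1+2=3, 1+mc(2)=1+2=3, 1+mc(0)=1+0=1) = 1
mc(8) = min(1+mc(7)=1+1=2, 1+mc(3)=1+3=4, 1+mc(1)=1+1=2) = 2
mc(9) = min(1+mc(8)=1+2=3, 1+mc(4)=1+4=5, 1+mc(2)=1+2=3) = 3
mc(10) = min(1+mc(9)=1+3=4, 1+mc(5)=1+1=2, 1+mc(3)=1+3=4) = 2
mc(11) = min(1+mc(10)=1+2=3, 1+mc(6)=1+2=3, 1+mc(4)=1+4=5) = 3
mc(12) = min(1+mc(11)=1+3=4, 1+mc(7)=1+1=2, 1+mc(5)=1+1=2) = 2
mc(13) = min(1+mc(12)=1+2=3, 1+mc(8)=1+2=3, 1+mc(6)=1+2=3) = 3
mc(14) = min(1+mc(13)=1+3=4, 1+mc(9)=1+3=4, 1+mc(7)=1+1=2) = 2
mc(15) = min(1+mc(14)=1+2=3, 1+mc(10)=1+2=3, 1+mc(8)=1+2=3) = 3
mc(16) = min(1+mc(15)=1+3=4, 1+mc(11)=1+3=4, 1+mc(9)=1+3=4) = 4
mc(17) = min(1+mc(16)=1+4=5, 1+mc(12)=1+2=3, 1+mc(10)=1+2=3) = 3
mc(18) = min(1+mc(17)=1+3=4, 1+mc(13)=1+3=4, 1+mc(11)=1+3=4) = 4
mc(19) = min(1+mc(18)=1+4=5, 1+mc(14)=1+2=3, 1+mc(12)=1+2=3) = 3
mc(20) = min(1+mc(19)=1+3=4, 1+mc(15)=1+3=4, 1+mc(13)=1+3=4) = 4
mc(21) = min(1+mc(20)=1+4=5, 1+mc(16)=1+4=5, 1+mc(14)=1+2=3) = 3
mc(22) = min(1+mc(21)=1+3=4, 1+mc(17)=1+3=4, 1+mc(15)=1+3=4) = 4
mc(23) = min(1+mc(22)=1+4=5, 1+mc(18)=1+4=5, 1+mc(16)=1+4=5) = 5
mc(24) = min(1+mc(23)=1+5=6, 1+mc(19)=1+3=4, 1+mc(17)=1+3=4) = 4

4


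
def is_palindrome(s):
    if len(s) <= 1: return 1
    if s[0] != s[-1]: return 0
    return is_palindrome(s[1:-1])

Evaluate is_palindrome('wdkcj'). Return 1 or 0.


is_palindrome('wdkcj'): s[0]='w' != s[-1]='j' -> return 0
Result: 0 (not a palindrome)

0


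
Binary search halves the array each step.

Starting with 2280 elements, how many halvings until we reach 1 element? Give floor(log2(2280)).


2280 / 2 = 1140
1140 / 2 = 570
570 / 2 = 285
285 / 2 = 142
142 / 2 = 71
71 / 2 = 35
35 / 2 = 17
17 / 2 = 8
8 / 2 = 4
4 / 2 = 2
2 / 2 = 1
Reached 1 after 11 halvings

11


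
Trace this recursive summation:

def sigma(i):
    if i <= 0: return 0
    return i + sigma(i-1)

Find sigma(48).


sigma(48)
= 48 + 47 + 46 + 45 + 44 + 43 + 42 + 41 + 40 + 39 + 38 + 37 + 36 + 35 + 34 + 33 + 32 + 31 + 30 + 29 + 28 + 27 + 26 + 25 + 24 + 23 + 22 + 21 + 20 + 19 + 18 + 17 + 16 + 15 + 14 + 13 + 12 + 11 + 10 + 9 + 8 + 7 + 6 + 5 + 4 + 3 + 2 + 1 + sigma(0)
= 48 + 47 + 46 + 45 + 44 + 43 + 42 + 41 + 40 + 39 + 38 + 37 + 36 + 35 + 34 + 33 + 32 + 31 + 30 + 29 + 28 + 27 + 26 + 25 + 24 + 23 + 22 + 21 + 20 + 19 + 18 + 17 + 16 + 15 + 14 + 13 + 12 + 11 + 10 + 9 + 8 + 7 + 6 + 5 + 4 + 3 + 2 + 1 + 0
= 1176

1176


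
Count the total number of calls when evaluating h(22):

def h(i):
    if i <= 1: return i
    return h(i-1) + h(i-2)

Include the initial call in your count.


Let C(n) = total calls for h(n)
C(0) = 1, C(1) = 1
C(2) = 1 + C(1) + C(0) = 1 + 1 + 1 = 3
C(3) = 1 + C(2) + C(1) = 1 + 3 + 1 = 5
C(4) = 1 + C(3) + C(2) = 1 + 5 + 3 = 9
C(5) = 1 + C(4) + C(3) = 1 + 9 + 5 = 15
C(6) = 1 + C(5) + C(4) = 1 + 15 + 9 = 25
C(7) = 1 + C(6) + C(5) = 1 + 25 + 15 = 41
C(8) = 1 + C(7) + C(6) = 1 + 41 + 25 = 67
C(9) = 1 + C(8) + C(7) = 1 + 67 + 41 = 109
C(10) = 1 + C(9) + C(8) = 1 + 109 + 67 = 177
C(11) = 1 + C(10) + C(9) = 1 + 177 + 109 = 287
C(12) = 1 + C(11) + C(10) = 1 + 287 + 177 = 465
C(13) = 1 + C(12) + C(11) = 1 + 465 + 287 = 753
C(14) = 1 + C(13) + C(12) = 1 + 753 + 465 = 1219
C(15) = 1 + C(14) + C(13) = 1 + 1219 + 753 = 1973
C(16) = 1 + C(15) + C(14) = 1 + 1973 + 1219 = 3193
C(17) = 1 + C(16) + C(15) = 1 + 3193 + 1973 = 5167
C(18) = 1 + C(17) + C(16) = 1 + 5167 + 3193 = 8361
C(19) = 1 + C(18) + C(17) = 1 + 8361 + 5167 = 13529
C(20) = 1 + C(19) + C(18) = 1 + 13529 + 8361 = 21891
C(21) = 1 + C(20) + C(19) = 1 + 21891 + 13529 = 35421
C(22) = 1 + C(21) + C(20) = 1 + 35421 + 21891 = 57313

57313


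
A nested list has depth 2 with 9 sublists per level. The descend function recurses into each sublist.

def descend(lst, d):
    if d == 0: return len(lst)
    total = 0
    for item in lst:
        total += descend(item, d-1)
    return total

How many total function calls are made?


At depth 0 (root): 1 call
At depth 1: each of 1 parents calls descend on 9 children = 9 calls
At depth 2: each of 9 parents calls descend on 9 children = 81 calls
Total: 1 + 9 + 81 = 91

91


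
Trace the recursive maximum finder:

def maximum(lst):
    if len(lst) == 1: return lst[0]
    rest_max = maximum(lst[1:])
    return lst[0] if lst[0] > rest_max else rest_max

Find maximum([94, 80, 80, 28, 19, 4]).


maximum([94, 80, 80, 28, 19, 4]): compare 94 with maximum([80, 80, 28, 19, 4])
maximum([80, 80, 28, 19, 4]): compare 80 with maximum([80, 28, 19, 4])
maximum([80, 28, 19, 4]): compare 80 with maximum([28, 19, 4])
maximum([28, 19, 4]): compare 28 with maximum([19, 4])
maximum([19, 4]): compare 19 with maximum([4])
maximum([4]) = 4  (base case)
Compare 19 with 4 -> 19
Compare 28 with 19 -> 28
Compare 80 with 28 -> 80
Compare 80 with 80 -> 80
Compare 94 with 80 -> 94

94


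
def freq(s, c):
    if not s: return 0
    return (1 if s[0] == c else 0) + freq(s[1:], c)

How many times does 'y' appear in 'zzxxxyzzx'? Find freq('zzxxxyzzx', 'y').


s[0]='z' != 'y' -> 0
s[0]='z' != 'y' -> 0
s[0]='x' != 'y' -> 0
s[0]='x' != 'y' -> 0
s[0]='x' != 'y' -> 0
s[0]='y' == 'y' -> 1
s[0]='z' != 'y' -> 0
s[0]='z' != 'y' -> 0
s[0]='x' != 'y' -> 0
Sum: 0 + 0 + 0 + 0 + 0 + 1 + 0 + 0 + 0 = 1

1


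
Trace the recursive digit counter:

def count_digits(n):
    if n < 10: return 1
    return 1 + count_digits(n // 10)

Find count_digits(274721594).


count_digits(274721594) = 1 + count_digits(27472159)
count_digits(27472159) = 1 + count_digits(2747215)
count_digits(2747215) = 1 + count_digits(274721)
count_digits(274721) = 1 + count_digits(27472)
count_digits(27472) = 1 + count_digits(2747)
count_digits(2747) = 1 + count_digits(274)
count_digits(274) = 1 + count_digits(27)
count_digits(27) = 1 + count_digits(2)
count_digits(2) = 1  (base case: 2 < 10)
Unwinding: 1 + 1 + 1 + 1 + 1 + 1 + 1 + 1 + 1 = 9

9


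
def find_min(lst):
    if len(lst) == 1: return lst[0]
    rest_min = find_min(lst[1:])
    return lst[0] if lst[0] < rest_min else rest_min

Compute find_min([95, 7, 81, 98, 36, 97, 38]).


find_min([95, 7, 81, 98, 36, 97, 38]): compare 95 with find_min([7, 81, 98, 36, 97, 38])
find_min([7, 81, 98, 36, 97, 38]): compare 7 with find_min([81, 98, 36, 97, 38])
find_min([81, 98, 36, 97, 38]): compare 81 with find_min([98, 36, 97, 38])
find_min([98, 36, 97, 38]): compare 98 with find_min([36, 97, 38])
find_min([36, 97, 38]): compare 36 with find_min([97, 38])
find_min([97, 38]): compare 97 with find_min([38])
find_min([38]) = 38  (base case)
Compare 97 with 38 -> 38
Compare 36 with 38 -> 36
Compare 98 with 36 -> 36
Compare 81 with 36 -> 36
Compare 7 with 36 -> 7
Compare 95 with 7 -> 7

7


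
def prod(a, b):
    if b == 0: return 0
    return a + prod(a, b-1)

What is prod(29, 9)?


prod(29, 9) = 29 + prod(29, 8)
prod(29, 8) = 29 + prod(29, 7)
prod(29, 7) = 29 + prod(29, 6)
prod(29, 6) = 29 + prod(29, 5)
prod(29, 5) = 29 + prod(29, 4)
prod(29, 4) = 29 + prod(29, 3)
prod(29, 3) = 29 + prod(29, 2)
prod(29, 2) = 29 + prod(29, 1)
prod(29, 1) = 29 + prod(29, 0)
prod(29, 0) = 0  (base case)
Total: 29 + 29 + 29 + 29 + 29 + 29 + 29 + 29 + 29 + 0 = 261

261


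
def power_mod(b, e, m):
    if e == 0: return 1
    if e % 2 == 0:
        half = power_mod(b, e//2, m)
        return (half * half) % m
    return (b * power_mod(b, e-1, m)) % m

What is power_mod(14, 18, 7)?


power_mod(14, 18, 7): e is even, compute power_mod(14, 9, 7)
  power_mod(14, 9, 7): e is odd, compute power_mod(14, 8, 7)
    power_mod(14, 8, 7): e is even, compute power_mod(14, 4, 7)
      power_mod(14, 4, 7): e is even, compute power_mod(14, 2, 7)
        power_mod(14, 2, 7): e is even, compute power_mod(14, 1, 7)
          power_mod(14, 1, 7): e is odd, compute power_mod(14, 0, 7)
          power_mod(14, 0, 7) = 1
          (14 * 1) % 7 = 0
        half=0, (0*0) % 7 = 0
      half=0, (0*0) % 7 = 0
    half=0, (0*0) % 7 = 0
  (14 * 0) % 7 = 0
half=0, (0*0) % 7 = 0

0


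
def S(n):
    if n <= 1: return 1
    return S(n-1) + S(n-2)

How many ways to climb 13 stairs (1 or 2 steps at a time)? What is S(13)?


Building up from base cases:
S(0) = 1
S(1) = 1
S(2) = S(1) + S(0) = 1 + 1 = 2
S(3) = S(2) + S(1) = 2 + 1 = 3
S(4) = S(3) + S(2) = 3 + 2 = 5
S(5) = S(4) + S(3) = 5 + 3 = 8
S(6) = S(5) + S(4) = 8 + 5 = 13
S(7) = S(6) + S(5) = 13 + 8 = 21
S(8) = S(7) + S(6) = 21 + 13 = 34
S(9) = S(8) + S(7) = 34 + 21 = 55
S(10) = S(9) + S(8) = 55 + 34 = 89
S(11) = S(10) + S(9) = 89 + 55 = 144
S(12) = S(11) + S(10) = 144 + 89 = 233
S(13) = S(12) + S(11) = 233 + 144 = 377

377


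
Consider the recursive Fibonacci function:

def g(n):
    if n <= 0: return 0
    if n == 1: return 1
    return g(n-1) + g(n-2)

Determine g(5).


Computing g(5) bottom-up:
g(0) = 0
g(1) = 1
g(2) = g(1) + g(0) = 1 + 0 = 1
g(3) = g(2) + g(1) = 1 + 1 = 2
g(4) = g(3) + g(2) = 2 + 1 = 3
g(5) = g(4) + g(3) = 3 + 2 = 5

5


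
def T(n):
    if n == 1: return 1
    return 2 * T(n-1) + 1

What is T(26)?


T(26) = 2 * T(25) + 1
T(25) = 2 * T(24) + 1
T(24) = 2 * T(23) + 1
T(23) = 2 * T(22) + 1
T(22) = 2 * T(21) + 1
T(21) = 2 * T(20) + 1
T(20) = 2 * T(19) + 1
T(19) = 2 * T(18) + 1
T(18) = 2 * T(17) + 1
T(17) = 2 * T(16) + 1
T(16) = 2 * T(15) + 1
T(15) = 2 * T(14) + 1
T(14) = 2 * T(13) + 1
T(13) = 2 * T(12) + 1
T(12) = 2 * T(11) + 1
T(11) = 2 * T(10) + 1
T(10) = 2 * T(9) + 1
T(9) = 2 * T(8) + 1
T(8) = 2 * T(7) + 1
T(7) = 2 * T(6) + 1
T(6) = 2 * T(5) + 1
T(5) = 2 * T(4) + 1
T(4) = 2 * T(3) + 1
T(3) = 2 * T(2) + 1
T(2) = 2 * T(1) + 1
T(1) = 1  (base case)
T(2) = 2 * 1 + 1 = 3
T(3) = 2 * 3 + 1 = 7
T(4) = 2 * 7 + 1 = 15
T(5) = 2 * 15 + 1 = 31
T(6) = 2 * 31 + 1 = 63
T(7) = 2 * 63 + 1 = 127
T(8) = 2 * 127 + 1 = 255
T(9) = 2 * 255 + 1 = 511
T(10) = 2 * 511 + 1 = 1023
T(11) = 2 * 1023 + 1 = 2047
T(12) = 2 * 2047 + 1 = 4095
T(13) = 2 * 4095 + 1 = 8191
T(14) = 2 * 8191 + 1 = 16383
T(15) = 2 * 16383 + 1 = 32767
T(16) = 2 * 32767 + 1 = 65535
T(17) = 2 * 65535 + 1 = 131071
T(18) = 2 * 131071 + 1 = 262143
T(19) = 2 * 262143 + 1 = 524287
T(20) = 2 * 524287 + 1 = 1048575
T(21) = 2 * 1048575 + 1 = 2097151
T(22) = 2 * 2097151 + 1 = 4194303
T(23) = 2 * 4194303 + 1 = 8388607
T(24) = 2 * 8388607 + 1 = 16777215
T(25) = 2 * 16777215 + 1 = 33554431
T(26) = 2 * 33554431 + 1 = 67108863

67108863


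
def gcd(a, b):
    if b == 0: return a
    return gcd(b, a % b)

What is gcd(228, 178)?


gcd(228, 178) = gcd(178, 50)
gcd(178, 50) = gcd(50, 28)
gcd(50, 28) = gcd(28, 22)
gcd(28, 22) = gcd(22, 6)
gcd(22, 6) = gcd(6, 4)
gcd(6, 4) = gcd(4, 2)
gcd(4, 2) = gcd(2, 0)
gcd(2, 0) = 2  (base case)

2


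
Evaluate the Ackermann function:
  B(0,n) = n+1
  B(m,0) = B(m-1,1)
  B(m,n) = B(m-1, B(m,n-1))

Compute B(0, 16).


B(0, 16) = 17
Result: B(0, 16) = 17

17


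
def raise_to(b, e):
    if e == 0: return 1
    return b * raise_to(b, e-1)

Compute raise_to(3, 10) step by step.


raise_to(3, 10)
= 3 * raise_to(3, 9)
= 3 * 3 * raise_to(3, 8)
= 3 * 3 * 3 * raise_to(3, 7)
= 3 * 3 * 3 * 3 * raise_to(3, 6)
= 3 * 3 * 3 * 3 * 3 * raise_to(3, 5)
= 3 * 3 * 3 * 3 * 3 * 3 * raise_to(3, 4)
= 3 * 3 * 3 * 3 * 3 * 3 * 3 * raise_to(3, 3)
= 3 * 3 * 3 * 3 * 3 * 3 * 3 * 3 * raise_to(3, 2)
= 3 * 3 * 3 * 3 * 3 * 3 * 3 * 3 * 3 * raise_to(3, 1)
= 3 * 3 * 3 * 3 * 3 * 3 * 3 * 3 * 3 * 3 * raise_to(3, 0)
= 3 * 3 * 3 * 3 * 3 * 3 * 3 * 3 * 3 * 3 * 1
= 59049

59049


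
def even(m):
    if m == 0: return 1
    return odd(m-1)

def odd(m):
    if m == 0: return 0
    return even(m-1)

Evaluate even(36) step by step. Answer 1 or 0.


even(36) = odd(35)
odd(35) = even(34)
even(34) = odd(33)
odd(33) = even(32)
even(32) = odd(31)
odd(31) = even(30)
even(30) = odd(29)
odd(29) = even(28)
even(28) = odd(27)
odd(27) = even(26)
even(26) = odd(25)
odd(25) = even(24)
even(24) = odd(23)
odd(23) = even(22)
even(22) = odd(21)
odd(21) = even(20)
even(20) = odd(19)
odd(19) = even(18)
even(18) = odd(17)
odd(17) = even(16)
even(16) = odd(15)
odd(15) = even(14)
even(14) = odd(13)
odd(13) = even(12)
even(12) = odd(11)
odd(11) = even(10)
even(10) = odd(9)
odd(9) = even(8)
even(8) = odd(7)
odd(7) = even(6)
even(6) = odd(5)
odd(5) = even(4)
even(4) = odd(3)
odd(3) = even(2)
even(2) = odd(1)
odd(1) = even(0)
even(0) = 1  (base case)
Result: 1

1


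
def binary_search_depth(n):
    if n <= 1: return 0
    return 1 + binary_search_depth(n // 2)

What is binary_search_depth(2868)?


2868 / 2 = 1434
1434 / 2 = 717
717 / 2 = 358
358 / 2 = 179
179 / 2 = 89
89 / 2 = 44
44 / 2 = 22
22 / 2 = 11
11 / 2 = 5
5 / 2 = 2
2 / 2 = 1
Reached 1 after 11 halvings

11


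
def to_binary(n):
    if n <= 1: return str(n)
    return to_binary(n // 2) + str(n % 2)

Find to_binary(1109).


to_binary(1109) = to_binary(554) + '1'
to_binary(554) = to_binary(277) + '0'
to_binary(277) = to_binary(138) + '1'
to_binary(138) = to_binary(69) + '0'
to_binary(69) = to_binary(34) + '1'
to_binary(34) = to_binary(17) + '0'
to_binary(17) = to_binary(8) + '1'
to_binary(8) = to_binary(4) + '0'
to_binary(4) = to_binary(2) + '0'
to_binary(2) = to_binary(1) + '0'
to_binary(1) = '1'  (base case)
Concatenating: '1' + '0' + '0' + '0' + '1' + '0' + '1' + '0' + '1' + '0' + '1' = '10001010101'

10001010101


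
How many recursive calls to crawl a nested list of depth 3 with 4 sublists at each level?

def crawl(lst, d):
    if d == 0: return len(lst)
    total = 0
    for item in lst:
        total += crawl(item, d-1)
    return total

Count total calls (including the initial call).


At depth 0 (root): 1 call
At depth 1: each of 1 parents calls crawl on 4 children = 4 calls
At depth 2: each of 4 parents calls crawl on 4 children = 16 calls
At depth 3: each of 16 parents calls crawl on 4 children = 64 calls
Total: 1 + 4 + 16 + 64 = 85

85


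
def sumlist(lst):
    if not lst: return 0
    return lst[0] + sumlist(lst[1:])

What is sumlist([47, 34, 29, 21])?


sumlist([47, 34, 29, 21]) = 47 + sumlist([34, 29, 21])
sumlist([34, 29, 21]) = 34 + sumlist([29, 21])
sumlist([29, 21]) = 29 + sumlist([21])
sumlist([21]) = 21 + sumlist([])
sumlist([]) = 0  (base case)
Total: 47 + 34 + 29 + 21 + 0 = 131

131


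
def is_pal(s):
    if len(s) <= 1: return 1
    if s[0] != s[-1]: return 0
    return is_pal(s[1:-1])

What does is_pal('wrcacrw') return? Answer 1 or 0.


is_pal('wrcacrw'): s[0]='w' == s[-1]='w' -> check is_pal('rcacr')
is_pal('rcacr'): s[0]='r' == s[-1]='r' -> check is_pal('cac')
is_pal('cac'): s[0]='c' == s[-1]='c' -> check is_pal('a')
is_pal('a'): len <= 1 -> return 1  (base case)
Result: 1 (palindrome)

1


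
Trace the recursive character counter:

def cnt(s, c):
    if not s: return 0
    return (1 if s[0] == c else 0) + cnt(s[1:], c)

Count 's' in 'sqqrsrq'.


s[0]='s' == 's' -> 1
s[0]='q' != 's' -> 0
s[0]='q' != 's' -> 0
s[0]='r' != 's' -> 0
s[0]='s' == 's' -> 1
s[0]='r' != 's' -> 0
s[0]='q' != 's' -> 0
Sum: 1 + 0 + 0 + 0 + 1 + 0 + 0 = 2

2


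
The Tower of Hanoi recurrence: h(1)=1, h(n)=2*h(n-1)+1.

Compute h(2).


h(2) = 2 * h(1) + 1
h(1) = 1  (base case)
h(2) = 2 * 1 + 1 = 3

3


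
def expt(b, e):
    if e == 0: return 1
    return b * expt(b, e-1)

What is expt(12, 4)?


expt(12, 4)
= 12 * expt(12, 3)
= 12 * 12 * expt(12, 2)
= 12 * 12 * 12 * expt(12, 1)
= 12 * 12 * 12 * 12 * expt(12, 0)
= 12 * 12 * 12 * 12 * 1
= 20736

20736


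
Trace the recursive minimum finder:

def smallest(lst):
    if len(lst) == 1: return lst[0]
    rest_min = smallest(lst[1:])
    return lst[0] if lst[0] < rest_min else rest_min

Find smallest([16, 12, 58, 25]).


smallest([16, 12, 58, 25]): compare 16 with smallest([12, 58, 25])
smallest([12, 58, 25]): compare 12 with smallest([58, 25])
smallest([58, 25]): compare 58 with smallest([25])
smallest([25]) = 25  (base case)
Compare 58 with 25 -> 25
Compare 12 with 25 -> 12
Compare 16 with 12 -> 12

12


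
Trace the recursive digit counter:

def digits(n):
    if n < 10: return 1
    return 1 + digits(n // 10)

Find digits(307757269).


digits(307757269) = 1 + digits(30775726)
digits(30775726) = 1 + digits(3077572)
digits(3077572) = 1 + digits(307757)
digits(307757) = 1 + digits(30775)
digits(30775) = 1 + digits(3077)
digits(3077) = 1 + digits(307)
digits(307) = 1 + digits(30)
digits(30) = 1 + digits(3)
digits(3) = 1  (base case: 3 < 10)
Unwinding: 1 + 1 + 1 + 1 + 1 + 1 + 1 + 1 + 1 = 9

9


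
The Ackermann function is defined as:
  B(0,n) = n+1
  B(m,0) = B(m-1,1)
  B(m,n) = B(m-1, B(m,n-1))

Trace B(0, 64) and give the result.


B(0, 64) = 65
Result: B(0, 64) = 65

65


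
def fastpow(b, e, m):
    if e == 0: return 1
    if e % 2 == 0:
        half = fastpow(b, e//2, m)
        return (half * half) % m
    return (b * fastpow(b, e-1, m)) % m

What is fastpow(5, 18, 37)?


fastpow(5, 18, 37): e is even, compute fastpow(5, 9, 37)
  fastpow(5, 9, 37): e is odd, compute fastpow(5, 8, 37)
    fastpow(5, 8, 37): e is even, compute fastpow(5, 4, 37)
      fastpow(5, 4, 37): e is even, compute fastpow(5, 2, 37)
        fastpow(5, 2, 37): e is even, compute fastpow(5, 1, 37)
          fastpow(5, 1, 37): e is odd, compute fastpow(5, 0, 37)
          fastpow(5, 0, 37) = 1
          (5 * 1) % 37 = 5
        half=5, (5*5) % 37 = 25
      half=25, (25*25) % 37 = 33
    half=33, (33*33) % 37 = 16
  (5 * 16) % 37 = 6
half=6, (6*6) % 37 = 36

36


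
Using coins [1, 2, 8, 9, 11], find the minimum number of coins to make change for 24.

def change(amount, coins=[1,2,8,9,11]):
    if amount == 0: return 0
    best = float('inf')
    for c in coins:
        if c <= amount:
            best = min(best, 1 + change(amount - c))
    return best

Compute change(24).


Building up with DP:
change(0) = 0
change(1) = min(1+change(0)=1+0=1) = 1
change(2) = min(1+change(1)=1+1=2, 1+change(0)=1+0=1) = 1
change(3) = min(1+change(2)=1+1=2, 1+change(1)=1+1=2) = 2
change(4) = min(1+change(3)=1+2=3, 1+change(2)=1+1=2) = 2
change(5) = min(1+change(4)=1+2=3, 1+change(3)=1+2=3) = 3
change(6) = min(1+change(5)=1+3=4, 1+change(4)=1+2=3) = 3
change(7) = min(1+change(6)=1+3=4, 1+change(5)=1+3=4) = 4
change(8) = min(1+change(7)=1+4=5, 1+change(6)=1+3=4, 1+change(0)=1+0=1) = 1
change(9) = min(1+change(8)=1+1=2, 1+change(7)=1+4=5, 1+change(1)=1+1=2, 1+change(0)=1+0=1) = 1
change(10) = min(1+change(9)=1+1=2, 1+change(8)=1+1=2, 1+change(2)=1+1=2, 1+change(1)=1+1=2) = 2
change(11) = min(1+change(10)=1+2=3, 1+change(9)=1+1=2, 1+change(3)=1+2=3, 1+change(2)=1+1=2, 1+change(0)=1+0=1) = 1
change(12) = min(1+change(11)=1+1=2, 1+change(10)=1+2=3, 1+change(4)=1+2=3, 1+change(3)=1+2=3, 1+change(1)=1+1=2) = 2
change(13) = min(1+change(12)=1+2=3, 1+change(11)=1+1=2, 1+change(5)=1+3=4, 1+change(4)=1+2=3, 1+change(2)=1+1=2) = 2
change(14) = min(1+change(13)=1+2=3, 1+change(12)=1+2=3, 1+change(6)=1+3=4, 1+change(5)=1+3=4, 1+change(3)=1+2=3) = 3
change(15) = min(1+change(14)=1+3=4, 1+change(13)=1+2=3, 1+change(7)=1+4=5, 1+change(6)=1+3=4, 1+change(4)=1+2=3) = 3
change(16) = min(1+change(15)=1+3=4, 1+change(14)=1+3=4, 1+change(8)=1+1=2, 1+change(7)=1+4=5, 1+change(5)=1+3=4) = 2
change(17) = min(1+change(16)=1+2=3, 1+change(15)=1+3=4, 1+change(9)=1+1=2, 1+change(8)=1+1=2, 1+change(6)=1+3=4) = 2
change(18) = min(1+change(17)=1+2=3, 1+change(16)=1+2=3, 1+change(10)=1+2=3, 1+change(9)=1+1=2, 1+change(7)=1+4=5) = 2
change(19) = min(1+change(18)=1+2=3, 1+change(17)=1+2=3, 1+change(11)=1+1=2, 1+change(10)=1+2=3, 1+change(8)=1+1=2) = 2
change(20) = min(1+change(19)=1+2=3, 1+change(18)=1+2=3, 1+change(12)=1+2=3, 1+change(11)=1+1=2, 1+change(9)=1+1=2) = 2
change(21) = min(1+change(20)=1+2=3, 1+change(19)=1+2=3, 1+change(13)=1+2=3, 1+change(12)=1+2=3, 1+change(10)=1+2=3) = 3
change(22) = min(1+change(21)=1+3=4, 1+change(20)=1+2=3, 1+change(14)=1+3=4, 1+change(13)=1+2=3, 1+change(11)=1+1=2) = 2
change(23) = min(1+change(22)=1+2=3, 1+change(21)=1+3=4, 1+change(15)=1+3=4, 1+change(14)=1+3=4, 1+change(12)=1+2=3) = 3
change(24) = min(1+change(23)=1+3=4, 1+change(22)=1+2=3, 1+change(16)=1+2=3, 1+change(15)=1+3=4, 1+change(13)=1+2=3) = 3

3
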